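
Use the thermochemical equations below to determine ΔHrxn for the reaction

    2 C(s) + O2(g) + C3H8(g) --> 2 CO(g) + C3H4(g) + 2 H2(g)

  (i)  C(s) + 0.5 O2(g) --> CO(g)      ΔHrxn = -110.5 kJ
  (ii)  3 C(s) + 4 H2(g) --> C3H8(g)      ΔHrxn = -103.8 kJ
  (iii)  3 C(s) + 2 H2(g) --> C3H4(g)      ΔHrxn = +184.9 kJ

(i) × 2 (×2 to match 2 CO(g) in the target): (2)·(-110.5) = -221.0 kJ
(ii) reversed (reverse to put C3H8(g) on the reactant side): +103.8 kJ
(iii) as written (C3H4(g) already on the product side): +184.9 kJ
By Hess's law, ΔHrxn = (2)·(-110.5) + (-1)·(-103.8) + (1)·(+184.9) = 67.7 kJ

ΔHrxn = 67.7 kJ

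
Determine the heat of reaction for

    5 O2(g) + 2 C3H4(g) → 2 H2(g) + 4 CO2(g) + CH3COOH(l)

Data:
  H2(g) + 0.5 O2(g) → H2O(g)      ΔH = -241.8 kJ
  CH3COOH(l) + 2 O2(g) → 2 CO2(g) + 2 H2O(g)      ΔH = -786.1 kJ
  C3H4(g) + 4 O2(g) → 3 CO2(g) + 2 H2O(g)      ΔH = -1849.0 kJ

equation 1 reversed and × 2 (reverse to put H2(g) on the product side; scale by 2 for the 2 H2(g)): (-2)·(-241.8) = +483.6 kJ
equation 2 reversed (CH3COOH(l) must end up as a product): +786.1 kJ
equation 3 × 2 (×2 to match 2 C3H4(g) in the target): (2)·(-1849.0) = -3698.0 kJ
ΔH = (+483.6) + (+786.1) + (-3698.0) = -2428.3 kJ

ΔH = -2428.3 kJ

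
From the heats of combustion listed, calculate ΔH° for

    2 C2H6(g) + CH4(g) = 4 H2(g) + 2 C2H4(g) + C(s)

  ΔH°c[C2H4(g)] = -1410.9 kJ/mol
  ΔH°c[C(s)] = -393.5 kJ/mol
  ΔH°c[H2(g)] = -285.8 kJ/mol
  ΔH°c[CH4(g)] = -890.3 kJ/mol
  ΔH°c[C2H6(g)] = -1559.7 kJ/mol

ΔH° = 348.8 kJ/mol

Using ΔH = Σ nΔHc°(reactants) − Σ nΔHc°(products):
= [2·(-1559.7) + 1·(-890.3)] − [4·(-285.8) + 2·(-1410.9) + 1·(-393.5)]
= 348.8 kJ/mol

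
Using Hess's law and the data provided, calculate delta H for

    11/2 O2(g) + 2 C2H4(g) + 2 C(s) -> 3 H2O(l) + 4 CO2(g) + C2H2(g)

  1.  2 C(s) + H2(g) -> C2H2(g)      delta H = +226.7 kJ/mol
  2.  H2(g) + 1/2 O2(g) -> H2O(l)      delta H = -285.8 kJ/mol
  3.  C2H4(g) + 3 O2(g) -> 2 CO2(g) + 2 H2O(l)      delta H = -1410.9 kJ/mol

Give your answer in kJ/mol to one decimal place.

eq. 1 as written (C2H2(g) already on the product side): +226.7 kJ/mol
eq. 2 reversed: +285.8 kJ/mol
eq. 3 × 2 (scale by 2 for the 2 C2H4(g)): (2)·(-1410.9) = -2821.8 kJ/mol
Combining the equations, delta H = (1)·(+226.7) + (-1)·(-285.8) + (2)·(-1410.9) = -2309.3 kJ/mol

delta H = -2309.3 kJ/mol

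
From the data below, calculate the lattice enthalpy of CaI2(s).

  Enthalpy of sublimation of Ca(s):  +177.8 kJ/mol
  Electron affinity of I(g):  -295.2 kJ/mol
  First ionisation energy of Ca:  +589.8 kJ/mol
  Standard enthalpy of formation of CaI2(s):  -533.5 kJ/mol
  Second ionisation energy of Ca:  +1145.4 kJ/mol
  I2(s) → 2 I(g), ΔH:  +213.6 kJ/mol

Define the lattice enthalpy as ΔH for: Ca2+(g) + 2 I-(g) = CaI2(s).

ΔHf° = 1·ΔHsub + 1·(ΣIE) + 1·D(I2) + 2·EA + U
-533.5 = 1·(+177.8) + 1·(+1735.2) + 1·(+213.6) + 2·(-295.2) + U
U = -533.5 − (+1536.2) = -2069.7 kJ/mol

U = -2069.7 kJ/mol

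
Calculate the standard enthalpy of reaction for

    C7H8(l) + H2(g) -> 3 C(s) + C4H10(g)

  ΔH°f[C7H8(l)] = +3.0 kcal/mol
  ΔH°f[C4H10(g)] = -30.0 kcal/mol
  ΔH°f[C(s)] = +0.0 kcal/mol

ΔH_rxn = -33.0 kcal/mol

ΔH°rxn = Σ nΔHf°(products) − Σ nΔHf°(reactants).
Products: 3·(+0.0) + 1·(-30.0) = -30.0
Reactants: 1·(+3.0) + 1·(+0.0) = +3.0
ΔH_rxn = (-30.0) − (+3.0) = -33.0 kcal/mol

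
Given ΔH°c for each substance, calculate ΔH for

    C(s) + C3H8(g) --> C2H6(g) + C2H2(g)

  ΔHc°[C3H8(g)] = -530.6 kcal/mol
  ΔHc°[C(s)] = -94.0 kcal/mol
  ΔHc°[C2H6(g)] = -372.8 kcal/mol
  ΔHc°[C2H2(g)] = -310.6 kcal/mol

ΔH = 58.8 kcal/mol

With combustion enthalpies, reactants minus products:
= [1·(-94.0) + 1·(-530.6)] − [1·(-372.8) + 1·(-310.6)]
= 58.8 kcal/mol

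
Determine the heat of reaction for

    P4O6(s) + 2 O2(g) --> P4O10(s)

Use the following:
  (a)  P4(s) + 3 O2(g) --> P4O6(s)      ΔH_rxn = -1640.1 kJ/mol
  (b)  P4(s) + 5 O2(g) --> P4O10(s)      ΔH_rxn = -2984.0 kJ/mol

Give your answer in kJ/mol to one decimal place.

ΔH_rxn = -1343.9 kJ/mol

(a) reversed (reverse to put P4O6(s) on the reactant side): +1640.1 kJ/mol
(b) as written (P4O10(s) already on the product side): -2984.0 kJ/mol
By Hess's law, ΔH_rxn = (-1)·(-1640.1) + (1)·(-2984.0) = -1343.9 kJ/mol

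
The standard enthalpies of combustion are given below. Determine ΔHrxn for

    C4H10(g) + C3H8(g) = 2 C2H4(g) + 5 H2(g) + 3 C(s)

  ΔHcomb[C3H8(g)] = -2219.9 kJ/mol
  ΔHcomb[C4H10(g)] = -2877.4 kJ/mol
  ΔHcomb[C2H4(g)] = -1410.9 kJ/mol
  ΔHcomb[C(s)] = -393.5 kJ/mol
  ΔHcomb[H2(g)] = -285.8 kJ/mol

With combustion enthalpies, reactants minus products:
= [1·(-2877.4) + 1·(-2219.9)] − [2·(-1410.9) + 5·(-285.8) + 3·(-393.5)]
= 334.0 kJ/mol

ΔHrxn = 334.0 kJ/mol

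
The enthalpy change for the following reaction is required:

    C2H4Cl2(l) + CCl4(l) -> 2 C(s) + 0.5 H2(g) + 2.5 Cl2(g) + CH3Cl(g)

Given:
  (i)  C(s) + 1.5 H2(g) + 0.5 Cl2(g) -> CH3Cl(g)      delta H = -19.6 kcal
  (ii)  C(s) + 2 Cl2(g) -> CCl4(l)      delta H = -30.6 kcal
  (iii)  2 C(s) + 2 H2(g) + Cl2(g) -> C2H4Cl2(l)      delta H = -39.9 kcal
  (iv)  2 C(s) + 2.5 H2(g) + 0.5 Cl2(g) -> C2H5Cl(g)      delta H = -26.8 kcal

delta H = 50.9 kcal

(i) as written (CH3Cl(g) already on the product side): -19.6 kcal
(ii) reversed (reverse to put CCl4(l) on the reactant side): +30.6 kcal
(iii) reversed (C2H4Cl2(l) must end up as a reactant): +39.9 kcal
(iv): not needed (C2H5Cl(g) appears nowhere else).
delta H = (1)·(-19.6) + (-1)·(-30.6) + (-1)·(-39.9) = 50.9 kcal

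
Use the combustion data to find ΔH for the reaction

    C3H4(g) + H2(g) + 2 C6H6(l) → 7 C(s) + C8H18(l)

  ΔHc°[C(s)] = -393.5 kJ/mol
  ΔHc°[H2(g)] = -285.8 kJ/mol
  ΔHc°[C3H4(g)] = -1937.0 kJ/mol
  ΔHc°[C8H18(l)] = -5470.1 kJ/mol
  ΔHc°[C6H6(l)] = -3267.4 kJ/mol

With combustion enthalpies, reactants minus products:
= [1·(-1937.0) + 1·(-285.8) + 2·(-3267.4)] − [7·(-393.5) + 1·(-5470.1)]
= -533.0 kJ/mol

ΔH = -533.0 kJ/mol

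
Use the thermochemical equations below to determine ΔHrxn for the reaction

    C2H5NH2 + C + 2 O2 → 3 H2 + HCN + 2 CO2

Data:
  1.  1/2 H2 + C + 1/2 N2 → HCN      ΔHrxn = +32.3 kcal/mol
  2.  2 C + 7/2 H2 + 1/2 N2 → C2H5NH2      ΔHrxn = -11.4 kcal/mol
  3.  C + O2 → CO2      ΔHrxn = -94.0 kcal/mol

eq. 1 as written (HCN already on the product side): +32.3 kcal/mol
eq. 2 reversed (C2H5NH2 must end up as a reactant): +11.4 kcal/mol
eq. 3 × 2 (×2 to match 2 CO2 in the target): (2)·(-94.0) = -188.0 kcal/mol
By Hess's law, ΔHrxn = (+32.3) + (+11.4) + (-188.0) = -144.3 kcal/mol

ΔHrxn = -144.3 kcal/mol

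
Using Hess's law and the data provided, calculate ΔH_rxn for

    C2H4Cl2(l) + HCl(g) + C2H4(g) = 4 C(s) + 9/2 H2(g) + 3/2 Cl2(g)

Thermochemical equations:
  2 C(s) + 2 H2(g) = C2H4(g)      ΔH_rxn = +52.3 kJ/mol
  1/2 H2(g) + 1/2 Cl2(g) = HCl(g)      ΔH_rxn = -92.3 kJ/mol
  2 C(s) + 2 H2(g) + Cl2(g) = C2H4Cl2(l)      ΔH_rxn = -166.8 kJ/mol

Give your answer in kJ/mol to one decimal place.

equation 1 reversed (reverse to put C2H4(g) on the reactant side): -52.3 kJ/mol
equation 2 reversed (reverse to put HCl(g) on the reactant side): +92.3 kJ/mol
equation 3 reversed (C2H4Cl2(l) must end up as a reactant): +166.8 kJ/mol
ΔH_rxn = (-52.3) + (+92.3) + (+166.8) = 206.8 kJ/mol

ΔH_rxn = 206.8 kJ/mol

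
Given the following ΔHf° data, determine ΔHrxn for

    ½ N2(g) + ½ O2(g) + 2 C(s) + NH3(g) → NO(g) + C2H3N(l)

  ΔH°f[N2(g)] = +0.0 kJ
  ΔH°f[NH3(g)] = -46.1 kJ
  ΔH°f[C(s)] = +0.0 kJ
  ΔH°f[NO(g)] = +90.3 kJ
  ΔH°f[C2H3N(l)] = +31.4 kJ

Products: 1·(+90.3) + 1·(+31.4) = +121.7
Reactants: 1/2·(+0.0) + 1/2·(+0.0) + 2·(+0.0) + 1·(-46.1) = -46.1
ΔHrxn = (+121.7) − (-46.1) = 167.8 kJ

ΔHrxn = 167.8 kJ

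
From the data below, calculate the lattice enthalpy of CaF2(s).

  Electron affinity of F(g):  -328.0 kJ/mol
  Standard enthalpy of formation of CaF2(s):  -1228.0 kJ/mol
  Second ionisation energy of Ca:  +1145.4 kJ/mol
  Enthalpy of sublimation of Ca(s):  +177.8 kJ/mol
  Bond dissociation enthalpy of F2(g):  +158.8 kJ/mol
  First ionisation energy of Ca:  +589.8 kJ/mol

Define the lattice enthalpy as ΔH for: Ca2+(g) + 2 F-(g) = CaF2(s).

ΔHf° = 1·ΔHsub + 1·(ΣIE) + 1·D(F2) + 2·EA + U
-1228.0 = 1·(+177.8) + 1·(+1735.2) + 1·(+158.8) + 2·(-328.0) + U
U = -1228.0 − (+1415.8) = -2643.8 kJ/mol

U = -2643.8 kJ/mol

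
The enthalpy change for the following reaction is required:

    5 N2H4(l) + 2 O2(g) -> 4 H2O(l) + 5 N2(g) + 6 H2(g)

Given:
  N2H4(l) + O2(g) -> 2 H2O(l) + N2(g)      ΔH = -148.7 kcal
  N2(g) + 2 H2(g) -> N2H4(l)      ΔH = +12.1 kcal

equation 1 × 2 (scale by 2 for the 4 H2O(l)): (2)·(-148.7) = -297.4 kcal
equation 2 reversed and × 3 (reverse to put H2(g) on the product side; scale by 3 for the 6 H2(g)): (-3)·(+12.1) = -36.3 kcal
By Hess's law, ΔH = (-297.4) + (-36.3) = -333.7 kcal

ΔH = -333.7 kcal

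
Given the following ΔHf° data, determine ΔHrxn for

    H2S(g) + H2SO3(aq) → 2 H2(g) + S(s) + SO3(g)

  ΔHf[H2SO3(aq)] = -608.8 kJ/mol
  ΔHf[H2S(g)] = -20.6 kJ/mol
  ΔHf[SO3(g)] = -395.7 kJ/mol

ΔHrxn = 233.7 kJ/mol

Products: 2·(+0.0) + 1·(+0.0) + 1·(-395.7) = -395.7
Reactants: 1·(-20.6) + 1·(-608.8) = -629.4
ΔHrxn = (-395.7) − (-629.4) = 233.7 kJ/mol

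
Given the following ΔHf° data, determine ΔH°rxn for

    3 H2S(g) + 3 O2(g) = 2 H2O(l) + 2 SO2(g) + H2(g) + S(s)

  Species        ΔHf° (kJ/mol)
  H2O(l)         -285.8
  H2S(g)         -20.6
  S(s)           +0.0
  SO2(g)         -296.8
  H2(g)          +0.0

ΔH°rxn = -1103.4 kJ/mol

Products: 2·(-285.8) + 2·(-296.8) + 1·(+0.0) + 1·(+0.0) = -1165.2
Reactants: 3·(-20.6) + 3·(+0.0) = -61.8
ΔH°rxn = (-1165.2) − (-61.8) = -1103.4 kJ/mol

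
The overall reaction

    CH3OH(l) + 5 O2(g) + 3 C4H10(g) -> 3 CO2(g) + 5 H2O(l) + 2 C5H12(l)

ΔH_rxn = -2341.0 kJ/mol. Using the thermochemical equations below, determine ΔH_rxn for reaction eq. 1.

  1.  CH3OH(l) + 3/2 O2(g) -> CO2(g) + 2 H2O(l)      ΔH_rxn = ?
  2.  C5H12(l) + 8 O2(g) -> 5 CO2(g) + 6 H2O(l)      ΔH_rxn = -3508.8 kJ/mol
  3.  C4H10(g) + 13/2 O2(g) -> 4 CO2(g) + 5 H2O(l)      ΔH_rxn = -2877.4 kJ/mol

ΔH_rxn = -726.4 kJ/mol

eq. 1 as written: contributes x
eq. 2 reversed and × 2: (-2)·(-3508.8) = +7017.6 kJ/mol
eq. 3 × 3: (3)·(-2877.4) = -8632.2 kJ/mol
-2341.0 = (+7017.6) + (-8632.2) + x
x = (-2341.0 − (-1614.6)) / (1) = -726.4 kJ/mol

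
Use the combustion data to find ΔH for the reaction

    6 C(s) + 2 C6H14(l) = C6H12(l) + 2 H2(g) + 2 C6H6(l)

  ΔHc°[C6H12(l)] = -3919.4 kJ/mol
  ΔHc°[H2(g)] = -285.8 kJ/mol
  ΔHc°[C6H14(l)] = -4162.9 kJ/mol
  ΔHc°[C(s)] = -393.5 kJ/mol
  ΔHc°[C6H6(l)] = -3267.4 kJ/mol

Using ΔH = Σ nΔHc°(reactants) − Σ nΔHc°(products):
= [6·(-393.5) + 2·(-4162.9)] − [1·(-3919.4) + 2·(-285.8) + 2·(-3267.4)]
= 339.0 kJ/mol

ΔH = 339.0 kJ/mol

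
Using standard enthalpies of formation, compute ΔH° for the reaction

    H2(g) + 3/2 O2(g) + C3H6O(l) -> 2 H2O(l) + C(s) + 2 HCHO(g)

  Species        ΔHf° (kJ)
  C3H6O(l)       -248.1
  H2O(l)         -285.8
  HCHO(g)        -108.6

ΔH° = -540.7 kJ

ΔH°rxn = Σ nΔHf°(products) − Σ nΔHf°(reactants).
Products: 2·(-285.8) + 1·(+0.0) + 2·(-108.6) = -788.8
Reactants: 1·(+0.0) + 3/2·(+0.0) + 1·(-248.1) = -248.1
ΔH° = (-788.8) − (-248.1) = -540.7 kJ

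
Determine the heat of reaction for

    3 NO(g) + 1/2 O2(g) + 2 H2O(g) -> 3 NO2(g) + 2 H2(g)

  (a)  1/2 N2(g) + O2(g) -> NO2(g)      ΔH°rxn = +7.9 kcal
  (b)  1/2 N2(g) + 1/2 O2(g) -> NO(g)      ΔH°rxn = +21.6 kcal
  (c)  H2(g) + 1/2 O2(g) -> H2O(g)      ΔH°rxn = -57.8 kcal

ΔH°rxn = 74.5 kcal

(a) × 3 (×3 to match 3 NO2(g) in the target): (3)·(+7.9) = +23.7 kcal
(b) reversed and × 3 (reverse to put NO(g) on the reactant side; scale by 3 for the 3 NO(g)): (-3)·(+21.6) = -64.8 kcal
(c) reversed and × 2 (reverse to put H2O(g) on the reactant side; ×2 to match 2 H2O(g) in the target): (-2)·(-57.8) = +115.6 kcal
ΔH°rxn = (3)·(+7.9) + (-3)·(+21.6) + (-2)·(-57.8) = 74.5 kcal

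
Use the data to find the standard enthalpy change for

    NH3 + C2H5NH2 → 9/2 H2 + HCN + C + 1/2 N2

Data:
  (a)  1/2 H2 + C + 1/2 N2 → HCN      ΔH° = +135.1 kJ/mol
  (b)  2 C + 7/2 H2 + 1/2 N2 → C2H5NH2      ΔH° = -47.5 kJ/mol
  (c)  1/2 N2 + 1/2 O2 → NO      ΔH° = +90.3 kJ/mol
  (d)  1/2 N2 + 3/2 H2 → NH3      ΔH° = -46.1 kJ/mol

(a) as written: +135.1 kJ/mol
(b) reversed: +47.5 kJ/mol
(c): not needed.
(d) reversed: +46.1 kJ/mol
ΔH° = (+135.1) + (+47.5) + (+46.1) = 228.7 kJ/mol

ΔH° = 228.7 kJ/mol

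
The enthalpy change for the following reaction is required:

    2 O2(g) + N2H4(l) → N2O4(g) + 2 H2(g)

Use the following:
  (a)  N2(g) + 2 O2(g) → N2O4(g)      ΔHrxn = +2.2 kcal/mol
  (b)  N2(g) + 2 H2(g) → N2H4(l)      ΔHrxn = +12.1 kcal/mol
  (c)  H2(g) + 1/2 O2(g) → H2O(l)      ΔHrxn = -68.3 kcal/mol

(a) as written (N2O4(g) already on the product side): +2.2 kcal/mol
(b) reversed (N2H4(l) must end up as a reactant): -12.1 kcal/mol
(c): not needed (H2O(l) appears nowhere else).
Since enthalpy is a state function, ΔHrxn = (+2.2) + (-12.1) = -9.9 kcal/mol

ΔHrxn = -9.9 kcal/mol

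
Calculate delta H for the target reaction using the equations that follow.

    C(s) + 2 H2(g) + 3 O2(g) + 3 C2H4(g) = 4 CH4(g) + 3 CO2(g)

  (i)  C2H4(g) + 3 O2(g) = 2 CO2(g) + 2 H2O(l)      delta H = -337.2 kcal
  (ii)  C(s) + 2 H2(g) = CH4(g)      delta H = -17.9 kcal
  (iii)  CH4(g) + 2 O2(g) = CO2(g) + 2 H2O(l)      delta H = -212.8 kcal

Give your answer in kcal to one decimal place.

(i) × 3 (scale by 3 for the 3 C2H4(g)): (3)·(-337.2) = -1011.6 kcal
(ii) as written (C(s) already on the reactant side): -17.9 kcal
(iii) reversed and × 3: (-3)·(-212.8) = +638.4 kcal
Since enthalpy is a state function, delta H = (-1011.6) + (-17.9) + (+638.4) = -391.1 kcal

delta H = -391.1 kcal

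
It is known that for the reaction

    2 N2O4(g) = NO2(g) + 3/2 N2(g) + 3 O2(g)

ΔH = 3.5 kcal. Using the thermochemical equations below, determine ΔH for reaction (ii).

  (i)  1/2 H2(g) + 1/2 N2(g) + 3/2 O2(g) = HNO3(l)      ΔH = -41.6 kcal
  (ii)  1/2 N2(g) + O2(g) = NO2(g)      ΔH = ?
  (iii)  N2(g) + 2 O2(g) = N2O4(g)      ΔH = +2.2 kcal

(i): not needed (HNO3(l) appears nowhere else).
(ii) as written (NO2(g) already on the product side): contributes x
(iii) reversed and × 2 (N2O4(g) must end up as a reactant; scale by 2 for the 2 N2O4(g)): (-2)·(+2.2) = -4.4 kcal
+3.5 = (-4.4) + x
x = (+3.5 − (-4.4)) / (1) = 7.9 kcal

ΔH = 7.9 kcal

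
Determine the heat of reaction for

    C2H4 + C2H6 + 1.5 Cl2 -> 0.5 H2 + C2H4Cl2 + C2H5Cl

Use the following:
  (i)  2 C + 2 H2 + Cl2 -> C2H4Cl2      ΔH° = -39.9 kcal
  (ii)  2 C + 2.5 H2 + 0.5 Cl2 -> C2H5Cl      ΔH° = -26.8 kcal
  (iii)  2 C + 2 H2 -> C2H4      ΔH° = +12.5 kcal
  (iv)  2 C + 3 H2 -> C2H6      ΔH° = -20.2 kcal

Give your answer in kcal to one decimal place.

(i) as written: -39.9 kcal
(ii) as written: -26.8 kcal
(iii) reversed: -12.5 kcal
(iv) reversed: +20.2 kcal
Since enthalpy is a state function, ΔH° = (-39.9) + (-26.8) + (-12.5) + (+20.2) = -59.0 kcal

ΔH° = -59.0 kcal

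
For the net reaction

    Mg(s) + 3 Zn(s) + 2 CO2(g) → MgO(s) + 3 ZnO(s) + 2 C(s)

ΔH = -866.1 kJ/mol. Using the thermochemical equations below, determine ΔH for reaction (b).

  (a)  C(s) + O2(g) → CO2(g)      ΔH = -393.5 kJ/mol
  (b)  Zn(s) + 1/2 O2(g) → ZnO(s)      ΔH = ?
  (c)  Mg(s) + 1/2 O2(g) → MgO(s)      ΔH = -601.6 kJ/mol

(a) reversed and × 2 (reverse to put CO2(g) on the reactant side; ×2 to match 2 CO2(g) in the target): (-2)·(-393.5) = +787.0 kJ/mol
(b) × 3 (×3 to match 3 ZnO(s) in the target): contributes 3·x
(c) as written (MgO(s) already on the product side): -601.6 kJ/mol
-866.1 = (+787.0) + (-601.6) + 3·x
x = (-866.1 − (+185.4)) / (3) = -350.5 kJ/mol

ΔH = -350.5 kJ/mol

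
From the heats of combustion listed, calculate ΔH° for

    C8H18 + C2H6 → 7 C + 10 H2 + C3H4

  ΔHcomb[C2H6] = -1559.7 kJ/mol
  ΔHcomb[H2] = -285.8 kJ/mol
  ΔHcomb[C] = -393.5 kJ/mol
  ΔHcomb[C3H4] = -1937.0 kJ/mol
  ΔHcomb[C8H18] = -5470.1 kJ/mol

Using ΔH = Σ nΔHc°(reactants) − Σ nΔHc°(products):
= [1·(-5470.1) + 1·(-1559.7)] − [7·(-393.5) + 10·(-285.8) + 1·(-1937.0)]
= 519.7 kJ/mol

ΔH° = 519.7 kJ/mol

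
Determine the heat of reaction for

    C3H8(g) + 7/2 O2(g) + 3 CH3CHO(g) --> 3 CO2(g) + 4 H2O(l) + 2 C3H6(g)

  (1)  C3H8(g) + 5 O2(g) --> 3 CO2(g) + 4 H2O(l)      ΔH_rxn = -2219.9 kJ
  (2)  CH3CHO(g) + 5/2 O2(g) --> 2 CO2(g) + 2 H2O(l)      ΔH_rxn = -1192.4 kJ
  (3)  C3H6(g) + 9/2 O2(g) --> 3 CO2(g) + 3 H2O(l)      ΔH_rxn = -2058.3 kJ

ΔH_rxn = -1680.5 kJ

(1) as written (C3H8(g) already on the reactant side): -2219.9 kJ
(2) × 3 (×3 to match 3 CH3CHO(g) in the target): (3)·(-1192.4) = -3577.2 kJ
(3) reversed and × 2 (C3H6(g) must end up as a product; ×2 to match 2 C3H6(g) in the target): (-2)·(-2058.3) = +4116.6 kJ
Summing the manipulated equations, ΔH_rxn = (1)·(-2219.9) + (3)·(-1192.4) + (-2)·(-2058.3) = -1680.5 kJ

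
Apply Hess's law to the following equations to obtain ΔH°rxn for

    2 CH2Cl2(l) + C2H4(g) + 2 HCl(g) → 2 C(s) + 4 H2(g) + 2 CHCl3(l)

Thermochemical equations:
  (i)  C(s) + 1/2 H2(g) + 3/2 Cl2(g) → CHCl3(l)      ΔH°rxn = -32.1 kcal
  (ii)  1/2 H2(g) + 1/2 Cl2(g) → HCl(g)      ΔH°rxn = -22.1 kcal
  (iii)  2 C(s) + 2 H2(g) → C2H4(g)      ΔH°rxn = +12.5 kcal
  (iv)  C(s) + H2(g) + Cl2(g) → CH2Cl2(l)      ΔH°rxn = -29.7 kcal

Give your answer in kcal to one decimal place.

(i) × 2: (2)·(-32.1) = -64.2 kcal
(ii) reversed and × 2: (-2)·(-22.1) = +44.2 kcal
(iii) reversed: -12.5 kcal
(iv) reversed and × 2: (-2)·(-29.7) = +59.4 kcal
ΔH°rxn = (-64.2) + (+44.2) + (-12.5) + (+59.4) = 26.9 kcal

ΔH°rxn = 26.9 kcal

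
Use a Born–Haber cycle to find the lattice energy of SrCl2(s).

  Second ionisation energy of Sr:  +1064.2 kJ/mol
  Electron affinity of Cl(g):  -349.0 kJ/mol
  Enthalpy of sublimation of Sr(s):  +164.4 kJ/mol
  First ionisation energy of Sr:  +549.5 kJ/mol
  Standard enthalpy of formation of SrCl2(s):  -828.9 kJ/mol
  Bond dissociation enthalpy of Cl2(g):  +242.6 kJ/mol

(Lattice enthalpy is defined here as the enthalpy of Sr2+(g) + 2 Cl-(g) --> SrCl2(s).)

ΔHf° = 1·ΔHsub + 1·(ΣIE) + 1·D(Cl2) + 2·EA + U
-828.9 = 1·(+164.4) + 1·(+1613.7) + 1·(+242.6) + 2·(-349.0) + U
U = -828.9 − (+1322.7) = -2151.6 kJ/mol

U = -2151.6 kJ/mol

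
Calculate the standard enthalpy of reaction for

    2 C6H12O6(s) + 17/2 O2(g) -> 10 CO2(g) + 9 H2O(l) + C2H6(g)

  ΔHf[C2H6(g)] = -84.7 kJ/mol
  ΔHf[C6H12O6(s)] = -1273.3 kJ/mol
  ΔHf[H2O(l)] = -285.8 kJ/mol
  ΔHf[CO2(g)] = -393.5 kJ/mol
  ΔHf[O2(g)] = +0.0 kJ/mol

Products: 10·(-393.5) + 9·(-285.8) + 1·(-84.7) = -6591.9
Reactants: 2·(-1273.3) + 17/2·(+0.0) = -2546.6
ΔH°rxn = (-6591.9) − (-2546.6) = -4045.3 kJ/mol

ΔH°rxn = -4045.3 kJ/mol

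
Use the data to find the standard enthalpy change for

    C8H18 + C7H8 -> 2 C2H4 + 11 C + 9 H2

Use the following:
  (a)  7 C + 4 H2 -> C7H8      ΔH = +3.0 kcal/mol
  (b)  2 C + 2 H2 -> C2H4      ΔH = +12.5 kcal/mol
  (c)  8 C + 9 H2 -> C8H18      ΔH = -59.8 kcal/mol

ΔH = 81.8 kcal/mol

(a) reversed (reverse to put C7H8 on the reactant side): -3.0 kcal/mol
(b) × 2 (×2 to match 2 C2H4 in the target): (2)·(+12.5) = +25.0 kcal/mol
(c) reversed (C8H18 must end up as a reactant): +59.8 kcal/mol
Summing the manipulated equations, ΔH = (-1)·(+3.0) + (2)·(+12.5) + (-1)·(-59.8) = 81.8 kcal/mol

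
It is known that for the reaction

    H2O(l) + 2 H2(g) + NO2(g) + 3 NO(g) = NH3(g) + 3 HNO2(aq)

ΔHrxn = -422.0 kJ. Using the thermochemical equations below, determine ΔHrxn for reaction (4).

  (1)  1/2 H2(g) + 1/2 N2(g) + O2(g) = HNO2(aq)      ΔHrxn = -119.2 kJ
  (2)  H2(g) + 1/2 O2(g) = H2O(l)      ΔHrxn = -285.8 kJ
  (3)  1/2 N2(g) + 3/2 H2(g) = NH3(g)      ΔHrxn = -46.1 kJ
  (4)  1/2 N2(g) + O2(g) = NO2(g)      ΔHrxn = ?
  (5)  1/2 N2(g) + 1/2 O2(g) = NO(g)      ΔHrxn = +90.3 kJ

ΔHrxn = 33.2 kJ

(1) × 3 (scale by 3 for the 3 HNO2(aq)): (3)·(-119.2) = -357.6 kJ
(2) reversed (H2O(l) must end up as a reactant): +285.8 kJ
(3) as written (NH3(g) already on the product side): -46.1 kJ
(4) reversed (reverse to put NO2(g) on the reactant side): contributes −x
(5) reversed and × 3 (NO(g) must end up as a reactant; scale by 3 for the 3 NO(g)): (-3)·(+90.3) = -270.9 kJ
-422.0 = (-357.6) + (+285.8) + (-46.1) + (-270.9) − x
x = (-422.0 − (-388.8)) / (-1) = 33.2 kJ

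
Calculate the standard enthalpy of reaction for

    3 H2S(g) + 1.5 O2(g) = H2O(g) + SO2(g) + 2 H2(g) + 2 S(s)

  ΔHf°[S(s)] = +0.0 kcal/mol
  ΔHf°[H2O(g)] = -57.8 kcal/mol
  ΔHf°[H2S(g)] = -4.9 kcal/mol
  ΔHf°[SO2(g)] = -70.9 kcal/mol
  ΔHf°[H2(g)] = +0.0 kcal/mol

ΔHrxn = -114.0 kcal/mol

Products: 1·(-57.8) + 1·(-70.9) + 2·(+0.0) + 2·(+0.0) = -128.7
Reactants: 3·(-4.9) + 3/2·(+0.0) = -14.7
ΔHrxn = (-128.7) − (-14.7) = -114.0 kcal/mol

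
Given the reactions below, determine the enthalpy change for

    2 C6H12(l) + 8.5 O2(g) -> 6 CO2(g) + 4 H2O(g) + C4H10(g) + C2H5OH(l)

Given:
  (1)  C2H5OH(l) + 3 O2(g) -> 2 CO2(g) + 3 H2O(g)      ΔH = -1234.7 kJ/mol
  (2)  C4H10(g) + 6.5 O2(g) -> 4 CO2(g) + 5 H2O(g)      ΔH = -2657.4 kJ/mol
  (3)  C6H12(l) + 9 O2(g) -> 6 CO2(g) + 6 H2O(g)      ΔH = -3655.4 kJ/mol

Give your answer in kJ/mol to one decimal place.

ΔH = -3418.7 kJ/mol

(1) reversed (C2H5OH(l) must end up as a product): +1234.7 kJ/mol
(2) reversed (reverse to put C4H10(g) on the product side): +2657.4 kJ/mol
(3) × 2 (scale by 2 for the 2 C6H12(l)): (2)·(-3655.4) = -7310.8 kJ/mol
ΔH = (-1)·(-1234.7) + (-1)·(-2657.4) + (2)·(-3655.4) = -3418.7 kJ/mol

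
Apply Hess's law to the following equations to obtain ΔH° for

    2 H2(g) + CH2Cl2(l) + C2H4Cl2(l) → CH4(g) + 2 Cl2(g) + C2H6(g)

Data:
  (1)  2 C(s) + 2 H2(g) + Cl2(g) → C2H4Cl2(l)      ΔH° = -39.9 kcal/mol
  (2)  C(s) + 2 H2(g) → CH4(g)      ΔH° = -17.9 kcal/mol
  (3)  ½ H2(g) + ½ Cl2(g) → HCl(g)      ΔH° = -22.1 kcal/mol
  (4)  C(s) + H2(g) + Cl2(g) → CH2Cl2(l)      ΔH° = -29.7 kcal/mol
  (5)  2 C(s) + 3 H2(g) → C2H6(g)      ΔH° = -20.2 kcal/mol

ΔH° = 31.5 kcal/mol

(1) reversed (C2H4Cl2(l) must end up as a reactant): +39.9 kcal/mol
(2) as written (CH4(g) already on the product side): -17.9 kcal/mol
(3): not needed (HCl(g) appears nowhere else).
(4) reversed (reverse to put CH2Cl2(l) on the reactant side): +29.7 kcal/mol
(5) as written (C2H6(g) already on the product side): -20.2 kcal/mol
By Hess's law, ΔH° = (+39.9) + (-17.9) + (+29.7) + (-20.2) = 31.5 kcal/mol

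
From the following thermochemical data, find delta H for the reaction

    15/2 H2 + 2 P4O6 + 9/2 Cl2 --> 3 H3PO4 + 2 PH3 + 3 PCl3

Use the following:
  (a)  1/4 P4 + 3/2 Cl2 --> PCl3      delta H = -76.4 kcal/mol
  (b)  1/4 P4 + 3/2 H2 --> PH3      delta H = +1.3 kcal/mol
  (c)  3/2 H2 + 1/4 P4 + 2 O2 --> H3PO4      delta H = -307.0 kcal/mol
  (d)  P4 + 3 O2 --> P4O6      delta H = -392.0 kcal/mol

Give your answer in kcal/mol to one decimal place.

(a) × 3: (3)·(-76.4) = -229.2 kcal/mol
(b) × 2: (2)·(+1.3) = +2.6 kcal/mol
(c) × 3: (3)·(-307.0) = -921.0 kcal/mol
(d) reversed and × 2: (-2)·(-392.0) = +784.0 kcal/mol
delta H = (-229.2) + (+2.6) + (-921.0) + (+784.0) = -363.6 kcal/mol

delta H = -363.6 kcal/mol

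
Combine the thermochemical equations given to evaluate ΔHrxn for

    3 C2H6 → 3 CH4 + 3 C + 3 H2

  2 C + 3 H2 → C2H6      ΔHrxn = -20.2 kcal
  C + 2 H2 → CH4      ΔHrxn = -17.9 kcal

ΔHrxn = 6.9 kcal

equation 1 reversed and × 3 (C2H6 must end up as a reactant; scale by 3 for the 3 C2H6): (-3)·(-20.2) = +60.6 kcal
equation 2 × 3 (scale by 3 for the 3 CH4): (3)·(-17.9) = -53.7 kcal
ΔHrxn = (-3)·(-20.2) + (3)·(-17.9) = 6.9 kcal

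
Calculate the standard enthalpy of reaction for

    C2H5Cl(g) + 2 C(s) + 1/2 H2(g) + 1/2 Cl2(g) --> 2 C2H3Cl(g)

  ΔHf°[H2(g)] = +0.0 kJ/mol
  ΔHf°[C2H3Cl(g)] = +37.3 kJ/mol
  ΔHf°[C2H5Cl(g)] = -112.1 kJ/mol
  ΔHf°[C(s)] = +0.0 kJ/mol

Products: 2·(+37.3) = +74.6
Reactants: 1·(-112.1) + 2·(+0.0) + 1/2·(+0.0) + 1/2·(+0.0) = -112.1
ΔH°rxn = (+74.6) − (-112.1) = 186.7 kJ/mol

ΔH°rxn = 186.7 kJ/mol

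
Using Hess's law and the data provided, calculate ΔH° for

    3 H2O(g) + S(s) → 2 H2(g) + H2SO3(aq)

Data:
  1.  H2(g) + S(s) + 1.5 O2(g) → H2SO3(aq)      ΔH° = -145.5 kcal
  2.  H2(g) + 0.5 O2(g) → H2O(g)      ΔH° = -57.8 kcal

ΔH° = 27.9 kcal

eq. 1 as written: -145.5 kcal
eq. 2 reversed and × 3: (-3)·(-57.8) = +173.4 kcal
By Hess's law, ΔH° = (-145.5) + (+173.4) = 27.9 kcal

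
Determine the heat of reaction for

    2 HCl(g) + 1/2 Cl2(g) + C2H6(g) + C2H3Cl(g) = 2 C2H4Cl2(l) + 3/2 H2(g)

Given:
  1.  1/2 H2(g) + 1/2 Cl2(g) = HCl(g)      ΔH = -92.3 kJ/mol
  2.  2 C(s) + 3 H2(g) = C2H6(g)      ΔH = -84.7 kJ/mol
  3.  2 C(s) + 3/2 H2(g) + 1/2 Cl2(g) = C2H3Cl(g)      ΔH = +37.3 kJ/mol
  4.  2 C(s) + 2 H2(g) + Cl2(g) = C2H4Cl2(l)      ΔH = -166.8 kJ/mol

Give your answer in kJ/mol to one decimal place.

ΔH = -101.6 kJ/mol

eq. 1 reversed and × 2 (reverse to put HCl(g) on the reactant side; scale by 2 for the 2 HCl(g)): (-2)·(-92.3) = +184.6 kJ/mol
eq. 2 reversed (reverse to put C2H6(g) on the reactant side): +84.7 kJ/mol
eq. 3 reversed (C2H3Cl(g) must end up as a reactant): -37.3 kJ/mol
eq. 4 × 2 (×2 to match 2 C2H4Cl2(l) in the target): (2)·(-166.8) = -333.6 kJ/mol
ΔH = (-2)·(-92.3) + (-1)·(-84.7) + (-1)·(+37.3) + (2)·(-166.8) = -101.6 kJ/mol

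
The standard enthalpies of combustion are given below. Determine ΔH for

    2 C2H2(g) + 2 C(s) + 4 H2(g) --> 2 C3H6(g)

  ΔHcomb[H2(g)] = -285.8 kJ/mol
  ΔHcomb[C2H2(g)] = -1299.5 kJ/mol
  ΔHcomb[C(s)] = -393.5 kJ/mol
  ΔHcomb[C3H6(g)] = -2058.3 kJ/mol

With combustion enthalpies, reactants minus products:
= [2·(-1299.5) + 2·(-393.5) + 4·(-285.8)] − [2·(-2058.3)]
= -412.6 kJ/mol

ΔH = -412.6 kJ/mol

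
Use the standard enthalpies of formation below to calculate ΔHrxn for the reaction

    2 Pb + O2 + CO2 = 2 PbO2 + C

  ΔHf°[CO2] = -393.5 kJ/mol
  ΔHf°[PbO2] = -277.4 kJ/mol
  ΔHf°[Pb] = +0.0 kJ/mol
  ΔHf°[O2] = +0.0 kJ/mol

ΔHrxn = -161.3 kJ/mol

Products: 2·(-277.4) + 1·(+0.0) = -554.8
Reactants: 2·(+0.0) + 1·(+0.0) + 1·(-393.5) = -393.5
ΔHrxn = (-554.8) − (-393.5) = -161.3 kJ/mol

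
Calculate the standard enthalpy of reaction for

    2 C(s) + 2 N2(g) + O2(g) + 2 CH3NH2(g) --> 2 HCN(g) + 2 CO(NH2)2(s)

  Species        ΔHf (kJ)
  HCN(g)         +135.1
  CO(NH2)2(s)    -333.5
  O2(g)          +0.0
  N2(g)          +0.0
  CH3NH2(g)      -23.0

ΔH°rxn = Σ nΔHf°(products) − Σ nΔHf°(reactants).
Products: 2·(+135.1) + 2·(-333.5) = -396.8
Reactants: 2·(+0.0) + 2·(+0.0) + 1·(+0.0) + 2·(-23.0) = -46.0
ΔH_rxn = (-396.8) − (-46.0) = -350.8 kJ

ΔH_rxn = -350.8 kJ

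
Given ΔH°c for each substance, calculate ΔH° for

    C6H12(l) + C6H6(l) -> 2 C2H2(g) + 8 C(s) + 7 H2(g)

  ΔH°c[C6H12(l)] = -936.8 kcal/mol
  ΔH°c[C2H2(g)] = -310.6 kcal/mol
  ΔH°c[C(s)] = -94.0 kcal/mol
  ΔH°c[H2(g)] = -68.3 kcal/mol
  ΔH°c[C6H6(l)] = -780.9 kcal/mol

ΔH° = 133.6 kcal/mol

With combustion enthalpies, reactants minus products:
= [1·(-936.8) + 1·(-780.9)] − [2·(-310.6) + 8·(-94.0) + 7·(-68.3)]
= 133.6 kcal/mol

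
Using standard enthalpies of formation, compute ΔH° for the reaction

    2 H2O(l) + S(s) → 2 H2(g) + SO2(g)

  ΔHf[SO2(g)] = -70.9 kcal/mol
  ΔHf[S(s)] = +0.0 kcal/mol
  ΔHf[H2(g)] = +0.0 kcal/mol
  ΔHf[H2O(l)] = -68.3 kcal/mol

ΔH°rxn = Σ nΔHf°(products) − Σ nΔHf°(reactants).
Products: 2·(+0.0) + 1·(-70.9) = -70.9
Reactants: 2·(-68.3) + 1·(+0.0) = -136.6
ΔH° = (-70.9) − (-136.6) = 65.7 kcal/mol

ΔH° = 65.7 kcal/mol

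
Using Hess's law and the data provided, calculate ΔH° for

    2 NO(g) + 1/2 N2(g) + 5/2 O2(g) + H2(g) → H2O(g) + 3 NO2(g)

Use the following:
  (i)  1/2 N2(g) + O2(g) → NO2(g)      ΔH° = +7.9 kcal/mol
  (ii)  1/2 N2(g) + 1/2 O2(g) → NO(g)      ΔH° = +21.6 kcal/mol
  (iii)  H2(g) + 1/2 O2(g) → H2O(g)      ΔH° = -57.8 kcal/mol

(i) × 3 (×3 to match 3 NO2(g) in the target): (3)·(+7.9) = +23.7 kcal/mol
(ii) reversed and × 2 (NO(g) must end up as a reactant; scale by 2 for the 2 NO(g)): (-2)·(+21.6) = -43.2 kcal/mol
(iii) as written (H2O(g) already on the product side): -57.8 kcal/mol
ΔH° = (+23.7) + (-43.2) + (-57.8) = -77.3 kcal/mol

ΔH° = -77.3 kcal/mol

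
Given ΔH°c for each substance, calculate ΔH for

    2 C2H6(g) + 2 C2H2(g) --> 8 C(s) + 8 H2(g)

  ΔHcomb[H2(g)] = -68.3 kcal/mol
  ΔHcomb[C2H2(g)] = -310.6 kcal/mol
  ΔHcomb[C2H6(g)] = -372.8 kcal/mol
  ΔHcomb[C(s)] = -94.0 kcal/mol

ΔH = -68.4 kcal/mol

Using ΔH = Σ nΔHc°(reactants) − Σ nΔHc°(products):
= [2·(-372.8) + 2·(-310.6)] − [8·(-94.0) + 8·(-68.3)]
= -68.4 kcal/mol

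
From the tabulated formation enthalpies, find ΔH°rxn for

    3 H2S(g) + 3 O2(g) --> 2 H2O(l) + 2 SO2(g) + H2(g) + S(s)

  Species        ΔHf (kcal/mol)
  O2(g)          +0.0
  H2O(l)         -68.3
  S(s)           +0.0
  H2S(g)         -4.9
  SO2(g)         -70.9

Products: 2·(-68.3) + 2·(-70.9) + 1·(+0.0) + 1·(+0.0) = -278.4
Reactants: 3·(-4.9) + 3·(+0.0) = -14.7
ΔH°rxn = (-278.4) − (-14.7) = -263.7 kcal/mol

ΔH°rxn = -263.7 kcal/mol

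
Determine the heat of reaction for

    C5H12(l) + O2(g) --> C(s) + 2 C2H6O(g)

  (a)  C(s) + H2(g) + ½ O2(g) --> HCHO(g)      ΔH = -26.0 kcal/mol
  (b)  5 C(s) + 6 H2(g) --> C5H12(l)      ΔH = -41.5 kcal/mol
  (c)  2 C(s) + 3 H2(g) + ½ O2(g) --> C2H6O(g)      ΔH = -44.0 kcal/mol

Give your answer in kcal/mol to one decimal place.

ΔH = -46.5 kcal/mol

(a): not needed.
(b) reversed: +41.5 kcal/mol
(c) × 2: (2)·(-44.0) = -88.0 kcal/mol
ΔH = (+41.5) + (-88.0) = -46.5 kcal/mol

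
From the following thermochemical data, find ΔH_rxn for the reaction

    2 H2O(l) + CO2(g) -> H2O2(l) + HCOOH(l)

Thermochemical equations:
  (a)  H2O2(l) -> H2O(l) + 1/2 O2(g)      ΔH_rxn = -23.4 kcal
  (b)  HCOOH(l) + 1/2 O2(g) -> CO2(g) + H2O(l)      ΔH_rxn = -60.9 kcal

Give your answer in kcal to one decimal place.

(a) reversed (reverse to put H2O2(l) on the product side): +23.4 kcal
(b) reversed (reverse to put HCOOH(l) on the product side): +60.9 kcal
Summing the manipulated equations, ΔH_rxn = (+23.4) + (+60.9) = 84.3 kcal

ΔH_rxn = 84.3 kcal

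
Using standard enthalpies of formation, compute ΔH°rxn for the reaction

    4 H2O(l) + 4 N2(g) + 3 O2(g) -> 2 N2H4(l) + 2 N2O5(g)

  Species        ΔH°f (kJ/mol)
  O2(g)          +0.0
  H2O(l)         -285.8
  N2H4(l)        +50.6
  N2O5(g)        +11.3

ΔH°rxn = 1267.0 kJ/mol

ΔH°rxn = Σ nΔHf°(products) − Σ nΔHf°(reactants).
Products: 2·(+50.6) + 2·(+11.3) = +123.8
Reactants: 4·(-285.8) + 4·(+0.0) + 3·(+0.0) = -1143.2
ΔH°rxn = (+123.8) − (-1143.2) = 1267.0 kJ/mol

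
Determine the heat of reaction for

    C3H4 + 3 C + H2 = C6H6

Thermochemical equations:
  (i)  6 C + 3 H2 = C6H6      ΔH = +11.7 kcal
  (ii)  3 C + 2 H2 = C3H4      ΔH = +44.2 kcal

(i) as written (C6H6 already on the product side): +11.7 kcal
(ii) reversed (reverse to put C3H4 on the reactant side): -44.2 kcal
ΔH = (+11.7) + (-44.2) = -32.5 kcal

ΔH = -32.5 kcal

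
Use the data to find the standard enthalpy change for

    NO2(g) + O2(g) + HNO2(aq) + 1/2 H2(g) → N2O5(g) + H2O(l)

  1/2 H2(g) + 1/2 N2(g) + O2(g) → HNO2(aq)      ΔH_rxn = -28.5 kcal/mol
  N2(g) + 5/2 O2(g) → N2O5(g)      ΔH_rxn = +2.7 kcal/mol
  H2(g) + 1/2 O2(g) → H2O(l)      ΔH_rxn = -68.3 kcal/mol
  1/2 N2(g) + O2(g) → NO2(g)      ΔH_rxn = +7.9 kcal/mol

equation 1 reversed (HNO2(aq) must end up as a reactant): +28.5 kcal/mol
equation 2 as written (N2O5(g) already on the product side): +2.7 kcal/mol
equation 3 as written (H2O(l) already on the product side): -68.3 kcal/mol
equation 4 reversed (reverse to put NO2(g) on the reactant side): -7.9 kcal/mol
Since enthalpy is a state function, ΔH_rxn = (+28.5) + (+2.7) + (-68.3) + (-7.9) = -45.0 kcal/mol

ΔH_rxn = -45.0 kcal/mol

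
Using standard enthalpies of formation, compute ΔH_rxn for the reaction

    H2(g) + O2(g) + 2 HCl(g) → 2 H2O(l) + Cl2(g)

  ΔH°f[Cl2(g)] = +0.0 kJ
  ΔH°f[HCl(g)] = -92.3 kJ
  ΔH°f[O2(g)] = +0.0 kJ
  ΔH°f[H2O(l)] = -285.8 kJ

ΔH_rxn = -387.0 kJ

Products: 2·(-285.8) + 1·(+0.0) = -571.6
Reactants: 1·(+0.0) + 1·(+0.0) + 2·(-92.3) = -184.6
ΔH_rxn = (-571.6) − (-184.6) = -387.0 kJ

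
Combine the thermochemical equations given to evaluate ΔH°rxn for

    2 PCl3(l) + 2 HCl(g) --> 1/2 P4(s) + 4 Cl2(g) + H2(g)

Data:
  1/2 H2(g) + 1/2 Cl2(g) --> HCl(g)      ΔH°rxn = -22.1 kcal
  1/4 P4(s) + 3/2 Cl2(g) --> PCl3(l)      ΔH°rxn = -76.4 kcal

equation 1 reversed and × 2 (reverse to put HCl(g) on the reactant side; scale by 2 for the 2 HCl(g)): (-2)·(-22.1) = +44.2 kcal
equation 2 reversed and × 2 (reverse to put PCl3(l) on the reactant side; ×2 to match 2 PCl3(l) in the target): (-2)·(-76.4) = +152.8 kcal
Combining the equations, ΔH°rxn = (-2)·(-22.1) + (-2)·(-76.4) = 197.0 kcal

ΔH°rxn = 197.0 kcal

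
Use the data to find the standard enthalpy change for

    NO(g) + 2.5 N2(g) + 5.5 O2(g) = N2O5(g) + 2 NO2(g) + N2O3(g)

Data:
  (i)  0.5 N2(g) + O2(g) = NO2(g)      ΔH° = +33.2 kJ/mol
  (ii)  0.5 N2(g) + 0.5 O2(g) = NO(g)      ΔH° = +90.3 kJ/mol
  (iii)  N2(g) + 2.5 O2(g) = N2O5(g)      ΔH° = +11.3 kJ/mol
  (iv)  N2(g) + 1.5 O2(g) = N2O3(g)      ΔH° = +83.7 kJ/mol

ΔH° = 71.1 kJ/mol

(i) × 2: (2)·(+33.2) = +66.4 kJ/mol
(ii) reversed: -90.3 kJ/mol
(iii) as written: +11.3 kJ/mol
(iv) as written: +83.7 kJ/mol
ΔH° = (+66.4) + (-90.3) + (+11.3) + (+83.7) = 71.1 kJ/mol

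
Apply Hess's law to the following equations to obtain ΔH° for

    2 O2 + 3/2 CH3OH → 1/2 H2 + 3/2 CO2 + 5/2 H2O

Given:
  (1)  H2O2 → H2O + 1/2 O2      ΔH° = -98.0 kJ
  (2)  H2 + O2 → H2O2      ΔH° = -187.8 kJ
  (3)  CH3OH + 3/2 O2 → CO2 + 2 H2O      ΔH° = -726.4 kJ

ΔH° = -946.7 kJ

(1) reversed and × 1/2: (-1/2)·(-98.0) = +49.0 kJ
(2) reversed and × 1/2 (H2 must end up as a product; ×1/2 to match 1/2 H2 in the target): (-1/2)·(-187.8) = +93.9 kJ
(3) × 3/2 (×3/2 to match 3/2 CH3OH in the target): (3/2)·(-726.4) = -1089.6 kJ
Summing the manipulated equations, ΔH° = (+49.0) + (+93.9) + (-1089.6) = -946.7 kJ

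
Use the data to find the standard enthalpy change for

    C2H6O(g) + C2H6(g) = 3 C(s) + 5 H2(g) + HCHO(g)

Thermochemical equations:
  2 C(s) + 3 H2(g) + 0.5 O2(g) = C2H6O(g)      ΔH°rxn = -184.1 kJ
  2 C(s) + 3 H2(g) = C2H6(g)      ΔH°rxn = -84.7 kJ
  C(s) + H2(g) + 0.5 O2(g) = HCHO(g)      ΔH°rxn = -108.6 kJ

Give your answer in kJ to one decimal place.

equation 1 reversed (reverse to put C2H6O(g) on the reactant side): +184.1 kJ
equation 2 reversed (C2H6(g) must end up as a reactant): +84.7 kJ
equation 3 as written (HCHO(g) already on the product side): -108.6 kJ
Summing the manipulated equations, ΔH°rxn = (-1)·(-184.1) + (-1)·(-84.7) + (1)·(-108.6) = 160.2 kJ

ΔH°rxn = 160.2 kJ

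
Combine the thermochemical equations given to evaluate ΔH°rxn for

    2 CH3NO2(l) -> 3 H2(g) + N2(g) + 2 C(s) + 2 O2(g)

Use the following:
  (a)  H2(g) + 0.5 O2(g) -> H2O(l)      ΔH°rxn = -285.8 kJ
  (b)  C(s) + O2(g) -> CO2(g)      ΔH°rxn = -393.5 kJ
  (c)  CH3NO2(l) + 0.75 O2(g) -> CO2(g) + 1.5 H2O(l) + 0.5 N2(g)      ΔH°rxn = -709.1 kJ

(a) reversed and × 3: (-3)·(-285.8) = +857.4 kJ
(b) reversed and × 2: (-2)·(-393.5) = +787.0 kJ
(c) × 2: (2)·(-709.1) = -1418.2 kJ
ΔH°rxn = (+857.4) + (+787.0) + (-1418.2) = 226.2 kJ

ΔH°rxn = 226.2 kJ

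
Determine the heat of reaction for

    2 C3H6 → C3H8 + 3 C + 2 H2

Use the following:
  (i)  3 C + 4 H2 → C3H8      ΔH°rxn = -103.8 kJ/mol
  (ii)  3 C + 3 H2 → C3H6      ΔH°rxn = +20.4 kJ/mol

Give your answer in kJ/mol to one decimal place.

ΔH°rxn = -144.6 kJ/mol

(i) as written (C3H8 already on the product side): -103.8 kJ/mol
(ii) reversed and × 2 (reverse to put C3H6 on the reactant side; scale by 2 for the 2 C3H6): (-2)·(+20.4) = -40.8 kJ/mol
ΔH°rxn = (1)·(-103.8) + (-2)·(+20.4) = -144.6 kJ/mol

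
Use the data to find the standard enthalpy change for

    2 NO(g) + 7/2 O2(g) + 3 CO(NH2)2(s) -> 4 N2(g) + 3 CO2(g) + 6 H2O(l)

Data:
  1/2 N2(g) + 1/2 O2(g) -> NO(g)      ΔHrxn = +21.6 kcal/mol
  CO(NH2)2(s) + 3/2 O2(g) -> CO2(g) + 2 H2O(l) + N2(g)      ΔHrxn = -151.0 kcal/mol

ΔHrxn = -496.2 kcal/mol

equation 1 reversed and × 2 (reverse to put NO(g) on the reactant side; ×2 to match 2 NO(g) in the target): (-2)·(+21.6) = -43.2 kcal/mol
equation 2 × 3 (scale by 3 for the 3 CO(NH2)2(s)): (3)·(-151.0) = -453.0 kcal/mol
ΔHrxn = (-43.2) + (-453.0) = -496.2 kcal/mol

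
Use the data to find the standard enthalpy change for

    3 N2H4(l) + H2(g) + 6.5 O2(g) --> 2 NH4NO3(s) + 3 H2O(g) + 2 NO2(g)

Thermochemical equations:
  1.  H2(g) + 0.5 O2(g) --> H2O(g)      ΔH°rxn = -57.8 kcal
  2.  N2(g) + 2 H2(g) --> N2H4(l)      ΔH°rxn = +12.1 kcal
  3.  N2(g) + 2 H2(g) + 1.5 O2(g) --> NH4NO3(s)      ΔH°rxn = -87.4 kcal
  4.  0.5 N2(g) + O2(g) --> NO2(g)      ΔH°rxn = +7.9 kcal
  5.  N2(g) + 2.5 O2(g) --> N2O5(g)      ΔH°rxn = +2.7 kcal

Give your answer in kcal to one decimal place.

eq. 1 × 3: (3)·(-57.8) = -173.4 kcal
eq. 2 reversed and × 3: (-3)·(+12.1) = -36.3 kcal
eq. 3 × 2: (2)·(-87.4) = -174.8 kcal
eq. 4 × 2: (2)·(+7.9) = +15.8 kcal
eq. 5: not needed.
ΔH°rxn = (-173.4) + (-36.3) + (-174.8) + (+15.8) = -368.7 kcal

ΔH°rxn = -368.7 kcal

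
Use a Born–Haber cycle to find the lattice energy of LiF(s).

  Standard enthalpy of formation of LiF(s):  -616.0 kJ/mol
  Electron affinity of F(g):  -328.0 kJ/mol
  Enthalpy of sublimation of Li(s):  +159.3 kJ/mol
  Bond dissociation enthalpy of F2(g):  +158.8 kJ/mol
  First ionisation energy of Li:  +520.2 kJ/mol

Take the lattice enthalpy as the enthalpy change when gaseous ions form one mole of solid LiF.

U = -1046.9 kJ/mol

ΔHf° = 1·ΔHsub + 1·(ΣIE) + 1/2·D(F2) + 1·EA + U
-616.0 = 1·(+159.3) + 1·(+520.2) + 1/2·(+158.8) + 1·(-328.0) + U
U = -616.0 − (+430.9) = -1046.9 kJ/mol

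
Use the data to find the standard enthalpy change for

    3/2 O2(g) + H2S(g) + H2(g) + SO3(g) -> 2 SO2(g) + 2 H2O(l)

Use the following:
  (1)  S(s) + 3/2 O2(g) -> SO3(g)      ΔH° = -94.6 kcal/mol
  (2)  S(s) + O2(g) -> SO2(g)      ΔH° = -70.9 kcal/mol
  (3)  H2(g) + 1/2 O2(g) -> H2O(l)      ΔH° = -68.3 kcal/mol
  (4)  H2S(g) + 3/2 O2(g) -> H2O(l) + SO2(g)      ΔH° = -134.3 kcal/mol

(1) reversed: +94.6 kcal/mol
(2) as written: -70.9 kcal/mol
(3) as written: -68.3 kcal/mol
(4) as written: -134.3 kcal/mol
By Hess's law, ΔH° = (+94.6) + (-70.9) + (-68.3) + (-134.3) = -178.9 kcal/mol

ΔH° = -178.9 kcal/mol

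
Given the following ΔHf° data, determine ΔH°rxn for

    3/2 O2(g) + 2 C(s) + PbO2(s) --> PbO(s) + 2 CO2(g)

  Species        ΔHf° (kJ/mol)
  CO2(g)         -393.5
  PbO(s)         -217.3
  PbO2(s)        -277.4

ΔH°rxn = -726.9 kJ/mol

Products: 1·(-217.3) + 2·(-393.5) = -1004.3
Reactants: 3/2·(+0.0) + 2·(+0.0) + 1·(-277.4) = -277.4
ΔH°rxn = (-1004.3) − (-277.4) = -726.9 kJ/mol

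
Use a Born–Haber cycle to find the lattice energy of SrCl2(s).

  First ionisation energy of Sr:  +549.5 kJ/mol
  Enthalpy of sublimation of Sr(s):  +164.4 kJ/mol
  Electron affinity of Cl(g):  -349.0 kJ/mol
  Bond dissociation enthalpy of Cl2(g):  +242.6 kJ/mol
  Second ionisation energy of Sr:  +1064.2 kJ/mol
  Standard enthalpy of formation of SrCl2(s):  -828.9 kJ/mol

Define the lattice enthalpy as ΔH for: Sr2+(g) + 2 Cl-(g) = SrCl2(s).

U = -2151.6 kJ/mol

ΔHf° = 1·ΔHsub + 1·(ΣIE) + 1·D(Cl2) + 2·EA + U
-828.9 = 1·(+164.4) + 1·(+1613.7) + 1·(+242.6) + 2·(-349.0) + U
U = -828.9 − (+1322.7) = -2151.6 kJ/mol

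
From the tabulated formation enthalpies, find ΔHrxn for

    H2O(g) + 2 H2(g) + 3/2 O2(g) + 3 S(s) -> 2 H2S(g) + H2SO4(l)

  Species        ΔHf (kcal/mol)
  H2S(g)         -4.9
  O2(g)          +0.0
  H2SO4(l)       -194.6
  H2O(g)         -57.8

ΔHrxn = -146.6 kcal/mol

Products: 2·(-4.9) + 1·(-194.6) = -204.4
Reactants: 1·(-57.8) + 2·(+0.0) + 3/2·(+0.0) + 3·(+0.0) = -57.8
ΔHrxn = (-204.4) − (-57.8) = -146.6 kcal/mol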